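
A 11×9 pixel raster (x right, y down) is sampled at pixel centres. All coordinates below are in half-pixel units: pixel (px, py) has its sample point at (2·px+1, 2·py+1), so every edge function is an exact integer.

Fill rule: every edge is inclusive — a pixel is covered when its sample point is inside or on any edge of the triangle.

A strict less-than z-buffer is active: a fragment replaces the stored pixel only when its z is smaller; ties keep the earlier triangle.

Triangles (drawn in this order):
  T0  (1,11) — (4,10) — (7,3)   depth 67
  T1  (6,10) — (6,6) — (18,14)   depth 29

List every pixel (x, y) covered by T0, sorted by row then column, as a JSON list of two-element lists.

T0:
  2·area = 18  (B↔C swapped to make it positive)
  edge (1, 11)→(7, 3): d=(6,-8) inclusive
  edge (7, 3)→(4, 10): d=(-3,7) inclusive
  edge (4, 10)→(1, 11): d=(-3,1) inclusive
    (3,1)@(7, 3): e=[0,0,18] → X  [on edge]
    (4,1)@(9, 3): e=[16,-14,16] → .
    (3,2)@(7, 5): e=[12,-6,12] → .
    (9,2)@(19, 5): e=[108,-90,0] → .  [on edge]
    (2,3)@(5, 7): e=[8,2,8] → X
    (3,3)@(7, 7): e=[24,-12,6] → .
    (6,3)@(13, 7): e=[72,-54,0] → .  [on edge]
    (1,4)@(3, 9): e=[4,10,4] → X
    (2,4)@(5, 9): e=[20,-4,2] → .
    (3,4)@(7, 9): e=[36,-18,0] → .  [on edge]
    (0,5)@(1, 11): e=[0,18,0] → X  [on edge]
    (1,5)@(3, 11): e=[16,4,-2] → .
    (0,8)@(1, 17): e=[36,0,-18] → .  [on edge]
  covered (4 px):
    . . . . . . . . . . .
    . . . X . . . . . . .
    . . . . . . . . . . .
    . . X . . . . . . . .
    . X . . . . . . . . .
    X . . . . . . . . . .
    . . . . . . . . . . .
    . . . . . . . . . . .
    . . . . . . . . . . .
T1:
  2·area = 48
  edge (6, 10)→(6, 6): d=(0,-4) inclusive
  edge (6, 6)→(18, 14): d=(12,8) inclusive
  edge (18, 14)→(6, 10): d=(-12,-4) inclusive
    (3,3)@(7, 7): e=[4,4,40] → X
    (4,3)@(9, 7): e=[12,-12,48] → .
    (1,4)@(3, 9): e=[-12,60,0] → .  [on edge]
    (3,4)@(7, 9): e=[4,28,16] → X
    (4,4)@(9, 9): e=[12,12,24] → X
    (5,4)@(11, 9): e=[20,-4,32] → .
    (3,5)@(7, 11): e=[4,52,-8] → .
    (4,5)@(9, 11): e=[12,36,0] → X  [on edge]
    (5,5)@(11, 11): e=[20,20,8] → X
    (6,5)@(13, 11): e=[28,4,16] → X
    (7,5)@(15, 11): e=[36,-12,24] → .
    (4,6)@(9, 13): e=[12,60,-24] → .
    (7,6)@(15, 13): e=[36,12,0] → X  [on edge]
    (10,7)@(21, 15): e=[60,-12,0] → .  [on edge]
  covered (7 px):
    . . . . . . . . . . .
    . . . . . . . . . . .
    . . . . . . . . . . .
    . . . X . . . . . . .
    . . . X X . . . . . .
    . . . . X X X . . . .
    . . . . . . . X . . .
    . . . . . . . . . . .
    . . . . . . . . . . .

Answer: [[3,1],[2,3],[1,4],[0,5]]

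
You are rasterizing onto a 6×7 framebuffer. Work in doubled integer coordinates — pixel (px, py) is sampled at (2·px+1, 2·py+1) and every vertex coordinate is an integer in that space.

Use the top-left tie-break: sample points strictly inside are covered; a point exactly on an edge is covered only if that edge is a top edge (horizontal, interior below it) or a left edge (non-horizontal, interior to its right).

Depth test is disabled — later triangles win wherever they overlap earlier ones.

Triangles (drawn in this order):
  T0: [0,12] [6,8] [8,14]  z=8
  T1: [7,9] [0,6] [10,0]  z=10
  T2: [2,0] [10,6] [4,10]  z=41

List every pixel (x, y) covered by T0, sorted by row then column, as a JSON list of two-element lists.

T0:
  2·area = 44
  edge (0, 12)→(6, 8): d=(6,-4) top-left  bias=+0
  edge (6, 8)→(8, 14): d=(2,6) right/bottom  bias=-1
  edge (8, 14)→(0, 12): d=(-8,-2) top-left  bias=+0
    (2,2)@(5, 5): e=[-22,0,66] → ·  [on edge]
    (2,4)@(5, 9): e=[2,8,34] → █
    (3,4)@(7, 9): e=[10,-4,38] → ·
    (1,5)@(3, 11): e=[6,24,14] → █
    (3,5)@(7, 11): e=[22,0,22] → ·  [on edge]
    (1,6)@(3, 13): e=[18,28,-2] → ·
    (2,6)@(5, 13): e=[26,16,2] → █
    (3,6)@(7, 13): e=[34,4,6] → █
    (4,6)@(9, 13): e=[42,-8,10] → ·
  covered (5 px):
    · · · · · ·
    · · · · · ·
    · · · · · ·
    · · · · · ·
    · · █ · · ·
    · █ █ · · ·
    · · █ █ · ·
T1:
  2·area = 72
  edge (7, 9)→(0, 6): d=(-7,-3) top-left  bias=+0
  edge (0, 6)→(10, 0): d=(10,-6) top-left  bias=+0
  edge (10, 0)→(7, 9): d=(-3,9) right/bottom  bias=-1
    (4,0)@(9, 1): e=[62,4,6] → █
    (5,0)@(11, 1): e=[68,16,-12] → ·
    (2,1)@(5, 3): e=[36,0,36] → █  [on edge]
    (3,1)@(7, 3): e=[42,12,18] → █
    (4,1)@(9, 3): e=[48,24,0] → ·  [on edge]
    (1,2)@(3, 5): e=[16,8,48] → █
    (4,2)@(9, 5): e=[34,44,-6] → ·
    (1,3)@(3, 7): e=[2,28,42] → █
    (4,3)@(9, 7): e=[20,64,-12] → ·
    (1,4)@(3, 9): e=[-12,48,36] → ·
    (2,4)@(5, 9): e=[-6,60,18] → ·
    (3,4)@(7, 9): e=[0,72,0] → ·  [on edge]
  covered (9 px):
    · · · · █ ·
    · · █ █ · ·
    · █ █ █ · ·
    · █ █ █ · ·
    · · · · · ·
    · · · · · ·
    · · · · · ·
T2:
  2·area = 68
  edge (2, 0)→(10, 6): d=(8,6) right/bottom  bias=-1
  edge (10, 6)→(4, 10): d=(-6,4) right/bottom  bias=-1
  edge (4, 10)→(2, 0): d=(-2,-10) top-left  bias=+0
    (1,0)@(3, 1): e=[2,58,8] → █
    (2,0)@(5, 1): e=[-10,50,28] → ·
    (1,1)@(3, 3): e=[18,46,4] → █
    (2,1)@(5, 3): e=[6,38,24] → █
    (3,1)@(7, 3): e=[-6,30,44] → ·
    (1,2)@(3, 5): e=[34,34,0] → █  [on edge]
    (3,2)@(7, 5): e=[10,18,40] → █
    (4,2)@(9, 5): e=[-2,10,60] → ·
    (1,3)@(3, 7): e=[50,22,-4] → ·
    (2,3)@(5, 7): e=[38,14,16] → █
    (4,3)@(9, 7): e=[14,-2,56] → ·
    (2,4)@(5, 9): e=[54,2,12] → █
  covered (9 px):
    · █ · · · ·
    · █ █ · · ·
    · █ █ █ · ·
    · · █ █ · ·
    · · █ · · ·
    · · · · · ·
    · · · · · ·

Final: [[2,4],[1,5],[2,5],[2,6],[3,6]]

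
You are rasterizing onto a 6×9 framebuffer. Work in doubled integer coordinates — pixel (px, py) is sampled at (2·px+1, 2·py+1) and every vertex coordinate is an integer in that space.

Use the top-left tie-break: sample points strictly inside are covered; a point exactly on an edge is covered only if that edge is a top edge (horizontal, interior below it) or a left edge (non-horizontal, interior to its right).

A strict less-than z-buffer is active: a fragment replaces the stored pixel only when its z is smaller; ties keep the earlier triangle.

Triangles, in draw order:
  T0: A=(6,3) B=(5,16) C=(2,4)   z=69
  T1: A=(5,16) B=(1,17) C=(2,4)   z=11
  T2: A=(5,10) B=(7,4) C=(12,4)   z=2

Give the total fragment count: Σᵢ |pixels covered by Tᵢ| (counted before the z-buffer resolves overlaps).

T0:
  2·area = 51
  edge (6, 3)→(5, 16): d=(-1,13) right/bottom  bias=-1
  edge (5, 16)→(2, 4): d=(-3,-12) top-left  bias=+0
  edge (2, 4)→(6, 3): d=(4,-1) top-left  bias=+0
    (1,2)@(3, 5): e=[37,9,5] → X
    (2,2)@(5, 5): e=[11,33,7] → X
    (3,2)@(7, 5): e=[-15,57,9] → .
    (1,3)@(3, 7): e=[35,3,13] → X
    (3,3)@(7, 7): e=[-17,51,17] → .
    (1,4)@(3, 9): e=[33,-3,21] → .
    (2,4)@(5, 9): e=[7,21,23] → X
    (3,4)@(7, 9): e=[-19,45,25] → .
    (2,5)@(5, 11): e=[5,15,31] → X
    (3,5)@(7, 11): e=[-21,39,33] → .
    (2,6)@(5, 13): e=[3,9,39] → X
    (3,6)@(7, 13): e=[-23,33,41] → .
  covered (8 px):
    . . . . . .
    . . . . . .
    . X X . . .
    . X X . . .
    . . X . . .
    . . X . . .
    . . X . . .
    . . X . . .
    . . . . . .
T1:
  2·area = 51
  edge (5, 16)→(1, 17): d=(-4,1) right/bottom  bias=-1
  edge (1, 17)→(2, 4): d=(1,-13) top-left  bias=+0
  edge (2, 4)→(5, 16): d=(3,12) right/bottom  bias=-1
    (1,4)@(3, 9): e=[30,18,3] → X
    (2,4)@(5, 9): e=[28,44,-21] → .
    (1,5)@(3, 11): e=[22,20,9] → X
    (2,5)@(5, 11): e=[20,46,-15] → .
    (1,6)@(3, 13): e=[14,22,15] → X
    (2,6)@(5, 13): e=[12,48,-9] → .
    (1,7)@(3, 15): e=[6,24,21] → X
    (2,7)@(5, 15): e=[4,50,-3] → .
    (4,7)@(9, 15): e=[0,102,-51] → .  [on edge]
    (0,8)@(1, 17): e=[0,0,51] → .  [on edge]
    (1,8)@(3, 17): e=[-2,26,27] → .
  covered (4 px):
    . . . . . .
    . . . . . .
    . . . . . .
    . . . . . .
    . X . . . .
    . X . . . .
    . X . . . .
    . X . . . .
    . . . . . .
T2:
  2·area = 30
  edge (5, 10)→(7, 4): d=(2,-6) top-left  bias=+0
  edge (7, 4)→(12, 4): d=(5,0) top-left  bias=+0
  edge (12, 4)→(5, 10): d=(-7,6) right/bottom  bias=-1
    (3,2)@(7, 5): e=[2,5,23] → X
    (4,2)@(9, 5): e=[14,5,11] → X
    (5,2)@(11, 5): e=[26,5,-1] → .
    (3,3)@(7, 7): e=[6,15,9] → X
    (4,3)@(9, 7): e=[18,15,-3] → .
    (3,4)@(7, 9): e=[10,25,-5] → .
  covered (3 px):
    . . . . . .
    . . . . . .
    . . . X X .
    . . . X . .
    . . . . . .
    . . . . . .
    . . . . . .
    . . . . . .
    . . . . . .

Result: 15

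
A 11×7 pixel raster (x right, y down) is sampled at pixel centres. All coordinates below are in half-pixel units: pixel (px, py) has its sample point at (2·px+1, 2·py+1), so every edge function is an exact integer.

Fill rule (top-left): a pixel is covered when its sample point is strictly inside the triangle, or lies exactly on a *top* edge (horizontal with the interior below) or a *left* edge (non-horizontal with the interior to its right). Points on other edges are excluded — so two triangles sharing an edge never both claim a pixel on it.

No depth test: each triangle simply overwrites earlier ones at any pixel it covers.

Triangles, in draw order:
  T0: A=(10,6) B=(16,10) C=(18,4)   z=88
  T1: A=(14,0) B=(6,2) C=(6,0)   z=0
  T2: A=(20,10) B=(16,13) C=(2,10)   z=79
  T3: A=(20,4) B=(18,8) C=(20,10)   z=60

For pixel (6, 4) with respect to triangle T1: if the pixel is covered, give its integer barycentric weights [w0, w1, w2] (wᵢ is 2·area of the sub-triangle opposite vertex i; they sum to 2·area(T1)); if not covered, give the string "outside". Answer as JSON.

T0:
  2·area = 44  (B↔C swapped to make it positive)
  edge (10, 6)→(18, 4): d=(8,-2) top-left  bias=+0
  edge (18, 4)→(16, 10): d=(-2,6) right/bottom  bias=-1
  edge (16, 10)→(10, 6): d=(-6,-4) top-left  bias=+0
    (9,0)@(19, 1): e=[-22,0,66] → ·  [on edge]
    (7,2)@(15, 5): e=[2,16,26] → #
    (8,2)@(17, 5): e=[6,4,34] → #
    (9,2)@(19, 5): e=[10,-8,42] → ·
    (6,3)@(13, 7): e=[14,24,6] → #
    (8,3)@(17, 7): e=[22,0,22] → ·  [on edge]
    (6,4)@(13, 9): e=[30,20,-6] → ·
    (7,4)@(15, 9): e=[34,8,2] → #
    (8,4)@(17, 9): e=[38,-4,10] → ·
    (7,5)@(15, 11): e=[50,4,-10] → ·
    (7,6)@(15, 13): e=[66,0,-22] → ·  [on edge]
  covered (5 px):
    · · · · · · · · · · ·
    · · · · · · · · · · ·
    · · · · · · · # # · ·
    · · · · · · # # · · ·
    · · · · · · · # · · ·
    · · · · · · · · · · ·
    · · · · · · · · · · ·
T1:
  2·area = 16
  edge (14, 0)→(6, 2): d=(-8,2) right/bottom  bias=-1
  edge (6, 2)→(6, 0): d=(0,-2) top-left  bias=+0
  edge (6, 0)→(14, 0): d=(8,0) top-left  bias=+0
    (3,0)@(7, 1): e=[6,2,8] → #
    (4,0)@(9, 1): e=[2,6,8] → #
    (5,0)@(11, 1): e=[-2,10,8] → ·
    (3,1)@(7, 3): e=[-10,2,24] → ·
    (4,1)@(9, 3): e=[-14,6,24] → ·
  covered (2 px):
    · · · # # · · · · · ·
    · · · · · · · · · · ·
    · · · · · · · · · · ·
    · · · · · · · · · · ·
    · · · · · · · · · · ·
    · · · · · · · · · · ·
    · · · · · · · · · · ·
T2:
  2·area = 54
  edge (20, 10)→(16, 13): d=(-4,3) right/bottom  bias=-1
  edge (16, 13)→(2, 10): d=(-14,-3) top-left  bias=+0
  edge (2, 10)→(20, 10): d=(18,0) top-left  bias=+0
    (3,5)@(7, 11): e=[35,1,18] → #
    (4,5)@(9, 11): e=[29,7,18] → #
    (5,5)@(11, 11): e=[23,13,18] → #
    (6,5)@(13, 11): e=[17,19,18] → #
    (7,5)@(15, 11): e=[11,25,18] → #
    (8,5)@(17, 11): e=[5,31,18] → #
    (9,5)@(19, 11): e=[-1,37,18] → ·
    (3,6)@(7, 13): e=[27,-27,54] → ·
    (4,6)@(9, 13): e=[21,-21,54] → ·
    (5,6)@(11, 13): e=[15,-15,54] → ·
    (6,6)@(13, 13): e=[9,-9,54] → ·
    (7,6)@(15, 13): e=[3,-3,54] → ·
  covered (6 px):
    · · · · · · · · · · ·
    · · · · · · · · · · ·
    · · · · · · · · · · ·
    · · · · · · · · · · ·
    · · · · · · · · · · ·
    · · · # # # # # # · ·
    · · · · · · · · · · ·
T3:
  2·area = 12  (B↔C swapped to make it positive)
  edge (20, 4)→(20, 10): d=(0,6) right/bottom  bias=-1
  edge (20, 10)→(18, 8): d=(-2,-2) top-left  bias=+0
  edge (18, 8)→(20, 4): d=(2,-4) top-left  bias=+0
    (5,0)@(11, 1): e=[54,0,-42] → ·  [on edge]
    (6,1)@(13, 3): e=[42,0,-30] → ·  [on edge]
    (7,2)@(15, 5): e=[30,0,-18] → ·  [on edge]
    (8,3)@(17, 7): e=[18,0,-6] → ·  [on edge]
    (9,3)@(19, 7): e=[6,4,2] → #
    (10,3)@(21, 7): e=[-6,8,10] → ·
    (9,4)@(19, 9): e=[6,0,6] → #  [on edge]
    (10,4)@(21, 9): e=[-6,4,14] → ·
    (9,5)@(19, 11): e=[6,-4,10] → ·
    (10,5)@(21, 11): e=[-6,0,18] → ·  [on edge]
  covered (2 px):
    · · · · · · · · · · ·
    · · · · · · · · · · ·
    · · · · · · · · · · ·
    · · · · · · · · · # ·
    · · · · · · · · · # ·
    · · · · · · · · · · ·
    · · · · · · · · · · ·

Result: "outside"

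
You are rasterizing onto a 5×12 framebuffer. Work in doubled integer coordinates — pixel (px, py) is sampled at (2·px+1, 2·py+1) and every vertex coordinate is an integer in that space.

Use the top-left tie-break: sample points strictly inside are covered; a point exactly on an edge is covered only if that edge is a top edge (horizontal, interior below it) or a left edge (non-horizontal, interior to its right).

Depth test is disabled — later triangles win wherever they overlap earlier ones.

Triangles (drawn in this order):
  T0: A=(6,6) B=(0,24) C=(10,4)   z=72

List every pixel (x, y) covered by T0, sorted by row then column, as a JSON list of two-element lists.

T0:
  2·area = 60  (B↔C swapped to make it positive)
  edge (6, 6)→(10, 4): d=(4,-2) top-left  bias=+0
  edge (10, 4)→(0, 24): d=(-10,20) right/bottom  bias=-1
  edge (0, 24)→(6, 6): d=(6,-18) top-left  bias=+0
    (3,1)@(7, 3): e=[-10,70,0] → ·  [on edge]
    (4,2)@(9, 5): e=[2,10,48] → #
    (3,3)@(7, 7): e=[6,30,24] → #
    (4,3)@(9, 7): e=[10,-10,60] → ·
    (2,4)@(5, 9): e=[10,50,0] → #  [on edge]
    (4,4)@(9, 9): e=[18,-30,72] → ·
    (2,5)@(5, 11): e=[18,30,12] → #
    (3,5)@(7, 11): e=[22,-10,48] → ·
    (2,6)@(5, 13): e=[26,10,24] → #
    (3,6)@(7, 13): e=[30,-30,60] → ·
    (1,7)@(3, 15): e=[30,30,0] → #  [on edge]
    (2,7)@(5, 15): e=[34,-10,36] → ·
    (0,10)@(1, 21): e=[50,10,0] → #  [on edge]
  covered (9 px):
    · · · · ·
    · · · · ·
    · · · · #
    · · · # ·
    · · # # ·
    · · # · ·
    · · # · ·
    · # · · ·
    · # · · ·
    · · · · ·
    # · · · ·
    · · · · ·

Final: [[4,2],[3,3],[2,4],[3,4],[2,5],[2,6],[1,7],[1,8],[0,10]]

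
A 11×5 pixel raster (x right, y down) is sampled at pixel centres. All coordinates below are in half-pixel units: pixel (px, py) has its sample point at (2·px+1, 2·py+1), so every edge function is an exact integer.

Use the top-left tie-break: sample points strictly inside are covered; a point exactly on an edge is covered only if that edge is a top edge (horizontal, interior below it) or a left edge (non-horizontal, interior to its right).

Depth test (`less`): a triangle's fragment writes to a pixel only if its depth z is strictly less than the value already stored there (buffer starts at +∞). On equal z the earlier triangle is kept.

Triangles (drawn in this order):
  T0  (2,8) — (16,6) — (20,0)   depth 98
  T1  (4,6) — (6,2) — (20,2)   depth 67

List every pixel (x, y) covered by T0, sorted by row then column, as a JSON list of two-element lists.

T0:
  2·area = 76  (B↔C swapped to make it positive)
  edge (2, 8)→(20, 0): d=(18,-8) top-left  bias=+0
  edge (20, 0)→(16, 6): d=(-4,6) right/bottom  bias=-1
  edge (16, 6)→(2, 8): d=(-14,2) right/bottom  bias=-1
    (9,0)@(19, 1): e=[10,2,64] → █
    (10,0)@(21, 1): e=[26,-10,60] → ·
    (7,1)@(15, 3): e=[14,18,44] → █
    (8,1)@(17, 3): e=[30,6,40] → █
    (9,1)@(19, 3): e=[46,-6,36] → ·
    (4,2)@(9, 5): e=[2,46,28] → █
    (5,2)@(11, 5): e=[18,34,24] → █
    (6,2)@(13, 5): e=[34,22,20] → █
    (8,2)@(17, 5): e=[66,-2,12] → ·
    (2,3)@(5, 7): e=[6,62,8] → █
    (3,3)@(7, 7): e=[22,50,4] → █
    (4,3)@(9, 7): e=[38,38,0] → ·  [on edge]
  covered (9 px):
    · · · · · · · · · █ ·
    · · · · · · · █ █ · ·
    · · · · █ █ █ █ · · ·
    · · █ █ · · · · · · ·
    · · · · · · · · · · ·
T1:
  2·area = 56
  edge (4, 6)→(6, 2): d=(2,-4) top-left  bias=+0
  edge (6, 2)→(20, 2): d=(14,0) top-left  bias=+0
  edge (20, 2)→(4, 6): d=(-16,4) right/bottom  bias=-1
    (3,1)@(7, 3): e=[6,14,36] → █
    (4,1)@(9, 3): e=[14,14,28] → █
    (5,1)@(11, 3): e=[22,14,20] → █
    (6,1)@(13, 3): e=[30,14,12] → █
    (7,1)@(15, 3): e=[38,14,4] → █
    (8,1)@(17, 3): e=[46,14,-4] → ·
    (2,2)@(5, 5): e=[2,42,12] → █
    (4,2)@(9, 5): e=[18,42,-4] → ·
    (5,2)@(11, 5): e=[26,42,-12] → ·
    (6,2)@(13, 5): e=[34,42,-20] → ·
    (7,2)@(15, 5): e=[42,42,-28] → ·
    (2,3)@(5, 7): e=[6,70,-20] → ·
  covered (7 px):
    · · · · · · · · · · ·
    · · · █ █ █ █ █ · · ·
    · · █ █ · · · · · · ·
    · · · · · · · · · · ·
    · · · · · · · · · · ·

Final: [[9,0],[7,1],[8,1],[4,2],[5,2],[6,2],[7,2],[2,3],[3,3]]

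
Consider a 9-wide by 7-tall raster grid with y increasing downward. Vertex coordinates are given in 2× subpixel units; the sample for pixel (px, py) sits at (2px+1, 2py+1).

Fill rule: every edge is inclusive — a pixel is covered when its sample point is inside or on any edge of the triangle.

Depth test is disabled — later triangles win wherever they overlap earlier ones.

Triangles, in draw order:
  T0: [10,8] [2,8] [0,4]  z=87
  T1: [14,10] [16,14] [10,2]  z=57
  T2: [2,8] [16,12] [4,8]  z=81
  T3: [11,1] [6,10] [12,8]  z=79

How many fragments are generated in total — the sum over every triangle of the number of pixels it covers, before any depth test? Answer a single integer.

T0:
  2·area = 32
  edge (10, 8)→(2, 8): d=(-8,0) inclusive
  edge (2, 8)→(0, 4): d=(-2,-4) inclusive
  edge (0, 4)→(10, 8): d=(10,4) inclusive
    (0,2)@(1, 5): e=[24,2,6] → █
    (1,2)@(3, 5): e=[24,10,-2] → ·
    (0,3)@(1, 7): e=[8,-2,26] → ·
    (1,3)@(3, 7): e=[8,6,18] → █
    (2,3)@(5, 7): e=[8,14,10] → █
    (3,3)@(7, 7): e=[8,22,2] → █
    (4,3)@(9, 7): e=[8,30,-6] → ·
    (1,4)@(3, 9): e=[-8,2,38] → ·
    (2,4)@(5, 9): e=[-8,10,30] → ·
    (3,4)@(7, 9): e=[-8,18,22] → ·
  covered (4 px):
    · · · · · · · · ·
    · · · · · · · · ·
    █ · · · · · · · ·
    · █ █ █ · · · · ·
    · · · · · · · · ·
    · · · · · · · · ·
    · · · · · · · · ·
T1:
  degenerate (2·area = 0) — covers nothing
T2:
  2·area = 8  (B↔C swapped to make it positive)
  edge (2, 8)→(4, 8): d=(2,0) inclusive
  edge (4, 8)→(16, 12): d=(12,4) inclusive
  edge (16, 12)→(2, 8): d=(-14,-4) inclusive
    (0,3)@(1, 7): e=[-2,0,10] → ·  [on edge]
    (3,4)@(7, 9): e=[2,0,6] → █  [on edge]
    (4,4)@(9, 9): e=[2,-8,14] → ·
    (3,5)@(7, 11): e=[6,24,-22] → ·
    (6,5)@(13, 11): e=[6,0,2] → █  [on edge]
    (7,5)@(15, 11): e=[6,-8,10] → ·
    (6,6)@(13, 13): e=[10,24,-26] → ·
  covered (2 px):
    · · · · · · · · ·
    · · · · · · · · ·
    · · · · · · · · ·
    · · · · · · · · ·
    · · · █ · · · · ·
    · · · · · · █ · ·
    · · · · · · · · ·
T3:
  2·area = 44  (B↔C swapped to make it positive)
  edge (11, 1)→(12, 8): d=(1,7) inclusive
  edge (12, 8)→(6, 10): d=(-6,2) inclusive
  edge (6, 10)→(11, 1): d=(5,-9) inclusive
    (5,0)@(11, 1): e=[0,44,0] → █  [on edge]
    (6,0)@(13, 1): e=[-14,40,18] → ·
    (5,1)@(11, 3): e=[2,32,10] → █
    (6,1)@(13, 3): e=[-12,28,28] → ·
    (4,2)@(9, 5): e=[18,24,2] → █
    (6,2)@(13, 5): e=[-10,16,38] → ·
    (4,3)@(9, 7): e=[20,12,12] → █
    (6,3)@(13, 7): e=[-8,4,48] → ·
    (7,3)@(15, 7): e=[-22,0,66] → ·  [on edge]
    (3,4)@(7, 9): e=[36,4,4] → █
    (4,4)@(9, 9): e=[22,0,22] → █  [on edge]
    (5,4)@(11, 9): e=[8,-4,40] → ·
    (1,5)@(3, 11): e=[66,0,-22] → ·  [on edge]
  covered (8 px):
    · · · · · █ · · ·
    · · · · · █ · · ·
    · · · · █ █ · · ·
    · · · · █ █ · · ·
    · · · █ █ · · · ·
    · · · · · · · · ·
    · · · · · · · · ·

Final: 14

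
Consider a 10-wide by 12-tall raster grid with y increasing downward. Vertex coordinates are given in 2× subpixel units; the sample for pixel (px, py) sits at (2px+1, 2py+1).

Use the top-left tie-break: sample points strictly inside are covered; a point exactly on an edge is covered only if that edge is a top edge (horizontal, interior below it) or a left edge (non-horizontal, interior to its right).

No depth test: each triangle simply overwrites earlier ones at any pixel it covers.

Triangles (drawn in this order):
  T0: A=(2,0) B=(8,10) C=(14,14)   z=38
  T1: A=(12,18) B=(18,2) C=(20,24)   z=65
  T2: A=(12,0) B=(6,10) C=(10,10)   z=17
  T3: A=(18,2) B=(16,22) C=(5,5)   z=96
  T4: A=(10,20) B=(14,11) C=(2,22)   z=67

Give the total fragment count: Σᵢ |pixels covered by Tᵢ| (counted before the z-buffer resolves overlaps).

T0:
  2·area = 36  (B↔C swapped to make it positive)
  edge (2, 0)→(14, 14): d=(12,14) right/bottom  bias=-1
  edge (14, 14)→(8, 10): d=(-6,-4) top-left  bias=+0
  edge (8, 10)→(2, 0): d=(-6,-10) top-left  bias=+0
    (2,2)@(5, 5): e=[18,18,0] → #  [on edge]
    (3,2)@(7, 5): e=[-10,26,20] → ·
    (2,3)@(5, 7): e=[42,6,-12] → ·
    (3,3)@(7, 7): e=[14,14,8] → #
    (4,3)@(9, 7): e=[-14,22,28] → ·
    (3,4)@(7, 9): e=[38,2,-4] → ·
    (4,4)@(9, 9): e=[10,10,16] → #
    (5,4)@(11, 9): e=[-18,18,36] → ·
    (4,5)@(9, 11): e=[34,-2,4] → ·
    (5,5)@(11, 11): e=[6,6,24] → #
    (6,5)@(13, 11): e=[-22,14,44] → ·
    (5,6)@(11, 13): e=[30,-6,12] → ·
    (5,7)@(11, 15): e=[54,-18,0] → ·  [on edge]
  covered (5 px):
    · · · · · · · · · ·
    · · · · · · · · · ·
    · · # · · · · · · ·
    · · · # · · · · · ·
    · · · · # · · · · ·
    · · · · · # · · · ·
    · · · · · · # · · ·
    · · · · · · · · · ·
    · · · · · · · · · ·
    · · · · · · · · · ·
    · · · · · · · · · ·
    · · · · · · · · · ·
T1:
  2·area = 164
  edge (12, 18)→(18, 2): d=(6,-16) top-left  bias=+0
  edge (18, 2)→(20, 24): d=(2,22) right/bottom  bias=-1
  edge (20, 24)→(12, 18): d=(-8,-6) top-left  bias=+0
    (8,2)@(17, 5): e=[2,28,134] → #
    (9,2)@(19, 5): e=[34,-16,146] → ·
    (8,3)@(17, 7): e=[14,32,118] → #
    (9,3)@(19, 7): e=[46,-12,130] → ·
    (8,4)@(17, 9): e=[26,36,102] → #
    (9,4)@(19, 9): e=[58,-8,114] → ·
    (7,5)@(15, 11): e=[6,84,74] → #
    (9,5)@(19, 11): e=[70,-4,98] → ·
    (7,6)@(15, 13): e=[18,88,58] → #
    (9,6)@(19, 13): e=[82,0,82] → ·  [on edge]
    (7,7)@(15, 15): e=[30,92,42] → #
    (9,7)@(19, 15): e=[94,4,66] → #
  covered (20 px):
    · · · · · · · · · ·
    · · · · · · · · · ·
    · · · · · · · · # ·
    · · · · · · · · # ·
    · · · · · · · · # ·
    · · · · · · · # # ·
    · · · · · · · # # ·
    · · · · · · · # # #
    · · · · · · # # # #
    · · · · · · · # # #
    · · · · · · · · # #
    · · · · · · · · · #
T2:
  2·area = 40  (B↔C swapped to make it positive)
  edge (12, 0)→(10, 10): d=(-2,10) right/bottom  bias=-1
  edge (10, 10)→(6, 10): d=(-4,0) right/bottom  bias=-1
  edge (6, 10)→(12, 0): d=(6,-10) top-left  bias=+0
    (5,1)@(11, 3): e=[4,28,8] → #
    (6,1)@(13, 3): e=[-16,28,28] → ·
    (4,2)@(9, 5): e=[20,20,0] → #  [on edge]
    (5,2)@(11, 5): e=[0,20,20] → ·  [on edge]
    (4,3)@(9, 7): e=[16,12,12] → #
    (5,3)@(11, 7): e=[-4,12,32] → ·
    (3,4)@(7, 9): e=[32,4,4] → #
    (5,4)@(11, 9): e=[-8,4,44] → ·
    (3,5)@(7, 11): e=[28,-4,16] → ·
    (4,5)@(9, 11): e=[8,-4,36] → ·
    (1,7)@(3, 15): e=[60,-20,0] → ·  [on edge]
    (4,7)@(9, 15): e=[0,-20,60] → ·  [on edge]
  covered (5 px):
    · · · · · · · · · ·
    · · · · · # · · · ·
    · · · · # · · · · ·
    · · · · # · · · · ·
    · · · # # · · · · ·
    · · · · · · · · · ·
    · · · · · · · · · ·
    · · · · · · · · · ·
    · · · · · · · · · ·
    · · · · · · · · · ·
    · · · · · · · · · ·
    · · · · · · · · · ·
T3:
  2·area = 254
  edge (18, 2)→(16, 22): d=(-2,20) right/bottom  bias=-1
  edge (16, 22)→(5, 5): d=(-11,-17) top-left  bias=+0
  edge (5, 5)→(18, 2): d=(13,-3) top-left  bias=+0
    (7,1)@(15, 3): e=[58,192,4] → #
    (8,1)@(17, 3): e=[18,226,10] → #
    (9,1)@(19, 3): e=[-22,260,16] → ·
    (2,2)@(5, 5): e=[254,0,0] → #  [on edge]
    (3,2)@(7, 5): e=[214,34,6] → #
    (4,2)@(9, 5): e=[174,68,12] → #
    (5,2)@(11, 5): e=[134,102,18] → #
    (6,2)@(13, 5): e=[94,136,24] → #
    (9,2)@(19, 5): e=[-26,238,42] → ·
    (2,3)@(5, 7): e=[250,-22,26] → ·
    (3,3)@(7, 7): e=[210,12,32] → #
    (9,3)@(19, 7): e=[-30,216,68] → ·
  covered (33 px):
    · · · · · · · · · ·
    · · · · · · · # # ·
    · · # # # # # # # ·
    · · · # # # # # # ·
    · · · · # # # # # ·
    · · · · # # # # # ·
    · · · · · # # # · ·
    · · · · · · # # · ·
    · · · · · · # # · ·
    · · · · · · · # · ·
    · · · · · · · · · ·
    · · · · · · · · · ·
T4:
  2·area = 64  (B↔C swapped to make it positive)
  edge (10, 20)→(2, 22): d=(-8,2) right/bottom  bias=-1
  edge (2, 22)→(14, 11): d=(12,-11) top-left  bias=+0
  edge (14, 11)→(10, 20): d=(-4,9) right/bottom  bias=-1
    (6,6)@(13, 13): e=[50,13,1] → #
    (7,6)@(15, 13): e=[46,35,-17] → ·
    (5,7)@(11, 15): e=[38,15,11] → #
    (6,7)@(13, 15): e=[34,37,-7] → ·
    (4,8)@(9, 17): e=[26,17,21] → #
    (6,8)@(13, 17): e=[18,61,-15] → ·
    (3,9)@(7, 19): e=[14,19,31] → #
    (5,9)@(11, 19): e=[6,63,-5] → ·
    (2,10)@(5, 21): e=[2,21,41] → #
    (3,10)@(7, 21): e=[-2,43,23] → ·
    (4,10)@(9, 21): e=[-6,65,5] → ·
    (2,11)@(5, 23): e=[-14,45,33] → ·
  covered (7 px):
    · · · · · · · · · ·
    · · · · · · · · · ·
    · · · · · · · · · ·
    · · · · · · · · · ·
    · · · · · · · · · ·
    · · · · · · · · · ·
    · · · · · · # · · ·
    · · · · · # · · · ·
    · · · · # # · · · ·
    · · · # # · · · · ·
    · · # · · · · · · ·
    · · · · · · · · · ·

Final: 70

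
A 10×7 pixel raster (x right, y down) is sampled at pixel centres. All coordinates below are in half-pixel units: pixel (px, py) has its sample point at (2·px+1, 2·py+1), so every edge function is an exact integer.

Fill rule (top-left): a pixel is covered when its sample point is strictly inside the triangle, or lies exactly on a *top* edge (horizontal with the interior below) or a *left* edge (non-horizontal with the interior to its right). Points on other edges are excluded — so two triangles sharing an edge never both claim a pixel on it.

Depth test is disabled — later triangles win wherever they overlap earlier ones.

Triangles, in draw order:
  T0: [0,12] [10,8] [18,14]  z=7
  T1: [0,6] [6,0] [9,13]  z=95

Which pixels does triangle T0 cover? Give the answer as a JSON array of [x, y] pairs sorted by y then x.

T0:
  2·area = 92
  edge (0, 12)→(10, 8): d=(10,-4) top-left  bias=+0
  edge (10, 8)→(18, 14): d=(8,6) right/bottom  bias=-1
  edge (18, 14)→(0, 12): d=(-18,-2) top-left  bias=+0
    (4,4)@(9, 9): e=[6,14,72] → █
    (5,4)@(11, 9): e=[14,2,76] → █
    (6,4)@(13, 9): e=[22,-10,80] → ·
    (1,5)@(3, 11): e=[2,66,24] → █
    (2,5)@(5, 11): e=[10,54,28] → █
    (3,5)@(7, 11): e=[18,42,32] → █
    (6,5)@(13, 11): e=[42,6,44] → █
    (7,5)@(15, 11): e=[50,-6,48] → ·
    (1,6)@(3, 13): e=[22,82,-12] → ·
    (2,6)@(5, 13): e=[30,70,-8] → ·
    (3,6)@(7, 13): e=[38,58,-4] → ·
    (4,6)@(9, 13): e=[46,46,0] → █  [on edge]
  covered (12 px):
    · · · · · · · · · ·
    · · · · · · · · · ·
    · · · · · · · · · ·
    · · · · · · · · · ·
    · · · · █ █ · · · ·
    · █ █ █ █ █ █ · · ·
    · · · · █ █ █ █ · ·
T1:
  2·area = 96
  edge (0, 6)→(6, 0): d=(6,-6) top-left  bias=+0
  edge (6, 0)→(9, 13): d=(3,13) right/bottom  bias=-1
  edge (9, 13)→(0, 6): d=(-9,-7) top-left  bias=+0
    (2,0)@(5, 1): e=[0,16,80] → █  [on edge]
    (3,0)@(7, 1): e=[12,-10,94] → ·
    (1,1)@(3, 3): e=[0,48,48] → █  [on edge]
    (3,1)@(7, 3): e=[24,-4,76] → ·
    (0,2)@(1, 5): e=[0,80,16] → █  [on edge]
    (3,2)@(7, 5): e=[36,2,58] → █
    (4,2)@(9, 5): e=[48,-24,72] → ·
    (0,3)@(1, 7): e=[12,86,-2] → ·
    (1,3)@(3, 7): e=[24,60,12] → █
    (4,3)@(9, 7): e=[60,-18,54] → ·
    (1,4)@(3, 9): e=[36,66,-6] → ·
    (2,4)@(5, 9): e=[48,40,8] → █
    (4,6)@(9, 13): e=[96,0,0] → ·  [on edge]
  covered (13 px):
    · · █ · · · · · · ·
    · █ █ · · · · · · ·
    █ █ █ █ · · · · · ·
    · █ █ █ · · · · · ·
    · · █ █ · · · · · ·
    · · · █ · · · · · ·
    · · · · · · · · · ·

Result: [[4,4],[5,4],[1,5],[2,5],[3,5],[4,5],[5,5],[6,5],[4,6],[5,6],[6,6],[7,6]]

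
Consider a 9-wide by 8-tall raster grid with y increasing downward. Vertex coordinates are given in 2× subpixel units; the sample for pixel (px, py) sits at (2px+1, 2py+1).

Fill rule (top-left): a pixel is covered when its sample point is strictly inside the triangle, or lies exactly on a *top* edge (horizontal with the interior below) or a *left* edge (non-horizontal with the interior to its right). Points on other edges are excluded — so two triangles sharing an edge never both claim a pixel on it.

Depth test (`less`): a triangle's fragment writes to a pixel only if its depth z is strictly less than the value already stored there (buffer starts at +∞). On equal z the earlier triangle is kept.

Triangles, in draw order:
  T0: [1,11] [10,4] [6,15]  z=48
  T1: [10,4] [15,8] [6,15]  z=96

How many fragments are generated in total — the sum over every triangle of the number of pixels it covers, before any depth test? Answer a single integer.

T0:
  2·area = 71
  edge (1, 11)→(10, 4): d=(9,-7) top-left  bias=+0
  edge (10, 4)→(6, 15): d=(-4,11) right/bottom  bias=-1
  edge (6, 15)→(1, 11): d=(-5,-4) top-left  bias=+0
    (4,2)@(9, 5): e=[2,7,62] → X
    (5,2)@(11, 5): e=[16,-15,70] → .
    (3,3)@(7, 7): e=[6,21,44] → X
    (4,3)@(9, 7): e=[20,-1,52] → .
    (2,4)@(5, 9): e=[10,35,26] → X
    (4,4)@(9, 9): e=[38,-9,42] → .
    (0,5)@(1, 11): e=[0,71,0] → X  [on edge]
    (1,5)@(3, 11): e=[14,49,8] → X
    (4,5)@(9, 11): e=[56,-17,32] → .
    (0,6)@(1, 13): e=[18,63,-10] → .
    (1,6)@(3, 13): e=[32,41,-2] → .
    (2,6)@(5, 13): e=[46,19,6] → X
  covered (9 px):
    . . . . . . . . .
    . . . . . . . . .
    . . . . X . . . .
    . . . X . . . . .
    . . X X . . . . .
    X X X X . . . . .
    . . X . . . . . .
    . . . . . . . . .
T1:
  2·area = 71
  edge (10, 4)→(15, 8): d=(5,4) right/bottom  bias=-1
  edge (15, 8)→(6, 15): d=(-9,7) right/bottom  bias=-1
  edge (6, 15)→(10, 4): d=(4,-11) top-left  bias=+0
    (5,2)@(11, 5): e=[1,55,15] → X
    (6,2)@(13, 5): e=[-7,41,37] → .
    (4,3)@(9, 7): e=[19,51,1] → X
    (6,3)@(13, 7): e=[3,23,45] → X
    (7,3)@(15, 7): e=[-5,9,67] → .
    (4,4)@(9, 9): e=[29,33,9] → X
    (7,4)@(15, 9): e=[5,-9,75] → .
    (4,5)@(9, 11): e=[39,15,17] → X
    (6,5)@(13, 11): e=[23,-13,61] → .
    (3,6)@(7, 13): e=[57,11,3] → X
    (4,6)@(9, 13): e=[49,-3,25] → .
    (5,6)@(11, 13): e=[41,-17,47] → .
  covered (10 px):
    . . . . . . . . .
    . . . . . . . . .
    . . . . . X . . .
    . . . . X X X . .
    . . . . X X X . .
    . . . . X X . . .
    . . . X . . . . .
    . . . . . . . . .

Result: 19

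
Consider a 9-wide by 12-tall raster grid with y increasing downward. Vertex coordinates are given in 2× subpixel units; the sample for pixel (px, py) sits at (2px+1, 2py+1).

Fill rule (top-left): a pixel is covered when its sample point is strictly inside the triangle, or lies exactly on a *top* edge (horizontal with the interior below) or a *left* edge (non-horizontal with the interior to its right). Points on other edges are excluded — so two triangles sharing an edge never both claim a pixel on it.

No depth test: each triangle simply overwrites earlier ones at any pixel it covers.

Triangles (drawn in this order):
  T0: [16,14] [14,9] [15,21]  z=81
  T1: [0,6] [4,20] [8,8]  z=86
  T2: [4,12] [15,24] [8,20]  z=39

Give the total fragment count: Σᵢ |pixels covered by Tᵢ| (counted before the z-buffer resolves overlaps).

T0:
  2·area = 19  (B↔C swapped to make it positive)
  edge (16, 14)→(15, 21): d=(-1,7) right/bottom  bias=-1
  edge (15, 21)→(14, 9): d=(-1,-12) top-left  bias=+0
  edge (14, 9)→(16, 14): d=(2,5) right/bottom  bias=-1
    (8,3)@(17, 7): e=[0,38,-19] → ·  [on edge]
    (7,6)@(15, 13): e=[8,8,3] → #
    (8,6)@(17, 13): e=[-6,32,-7] → ·
    (7,7)@(15, 15): e=[6,6,7] → #
    (8,7)@(17, 15): e=[-8,30,-3] → ·
    (7,8)@(15, 17): e=[4,4,11] → #
    (8,8)@(17, 17): e=[-10,28,1] → ·
    (7,9)@(15, 19): e=[2,2,15] → #
    (8,9)@(17, 19): e=[-12,26,5] → ·
    (7,10)@(15, 21): e=[0,0,19] → ·  [on edge]
  covered (4 px):
    · · · · · · · · ·
    · · · · · · · · ·
    · · · · · · · · ·
    · · · · · · · · ·
    · · · · · · · · ·
    · · · · · · · · ·
    · · · · · · · # ·
    · · · · · · · # ·
    · · · · · · · # ·
    · · · · · · · # ·
    · · · · · · · · ·
    · · · · · · · · ·
T1:
  2·area = 104  (B↔C swapped to make it positive)
  edge (0, 6)→(8, 8): d=(8,2) right/bottom  bias=-1
  edge (8, 8)→(4, 20): d=(-4,12) right/bottom  bias=-1
  edge (4, 20)→(0, 6): d=(-4,-14) top-left  bias=+0
    (4,2)@(9, 5): e=[-26,0,130] → ·  [on edge]
    (0,3)@(1, 7): e=[6,88,10] → #
    (1,3)@(3, 7): e=[2,64,38] → #
    (2,3)@(5, 7): e=[-2,40,66] → ·
    (0,4)@(1, 9): e=[22,80,2] → #
    (2,4)@(5, 9): e=[14,32,58] → #
    (3,4)@(7, 9): e=[10,8,86] → #
    (4,4)@(9, 9): e=[6,-16,114] → ·
    (0,5)@(1, 11): e=[38,72,-6] → ·
    (1,5)@(3, 11): e=[34,48,22] → #
    (3,5)@(7, 11): e=[26,0,78] → ·  [on edge]
    (1,6)@(3, 13): e=[50,40,14] → #
    (2,8)@(5, 17): e=[78,0,26] → ·  [on edge]
    (1,11)@(3, 23): e=[130,0,-26] → ·  [on edge]
  covered (12 px):
    · · · · · · · · ·
    · · · · · · · · ·
    · · · · · · · · ·
    # # · · · · · · ·
    # # # # · · · · ·
    · # # · · · · · ·
    · # # · · · · · ·
    · # # · · · · · ·
    · · · · · · · · ·
    · · · · · · · · ·
    · · · · · · · · ·
    · · · · · · · · ·
T2:
  2·area = 40
  edge (4, 12)→(15, 24): d=(11,12) right/bottom  bias=-1
  edge (15, 24)→(8, 20): d=(-7,-4) top-left  bias=+0
  edge (8, 20)→(4, 12): d=(-4,-8) top-left  bias=+0
    (3,8)@(7, 17): e=[19,17,4] → #
    (4,8)@(9, 17): e=[-5,25,20] → ·
    (3,9)@(7, 19): e=[41,3,-4] → ·
    (4,9)@(9, 19): e=[17,11,12] → #
    (5,9)@(11, 19): e=[-7,19,28] → ·
    (4,10)@(9, 21): e=[39,-3,4] → ·
    (5,10)@(11, 21): e=[15,5,20] → #
    (6,10)@(13, 21): e=[-9,13,36] → ·
    (5,11)@(11, 23): e=[37,-9,12] → ·
  covered (3 px):
    · · · · · · · · ·
    · · · · · · · · ·
    · · · · · · · · ·
    · · · · · · · · ·
    · · · · · · · · ·
    · · · · · · · · ·
    · · · · · · · · ·
    · · · · · · · · ·
    · · · # · · · · ·
    · · · · # · · · ·
    · · · · · # · · ·
    · · · · · · · · ·

Answer: 19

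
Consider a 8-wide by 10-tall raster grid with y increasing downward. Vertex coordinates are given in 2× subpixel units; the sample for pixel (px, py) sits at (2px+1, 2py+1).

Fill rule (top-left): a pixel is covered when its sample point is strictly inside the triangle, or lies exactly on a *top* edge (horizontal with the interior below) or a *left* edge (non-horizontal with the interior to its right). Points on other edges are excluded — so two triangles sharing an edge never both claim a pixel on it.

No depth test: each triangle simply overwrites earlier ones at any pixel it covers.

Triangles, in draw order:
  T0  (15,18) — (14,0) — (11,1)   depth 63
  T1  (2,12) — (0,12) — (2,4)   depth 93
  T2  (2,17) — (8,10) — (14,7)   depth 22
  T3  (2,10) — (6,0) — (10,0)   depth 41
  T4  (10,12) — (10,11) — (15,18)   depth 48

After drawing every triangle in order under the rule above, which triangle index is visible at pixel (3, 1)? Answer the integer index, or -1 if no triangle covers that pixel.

T0:
  2·area = 55  (B↔C swapped to make it positive)
  edge (15, 18)→(11, 1): d=(-4,-17) top-left  bias=+0
  edge (11, 1)→(14, 0): d=(3,-1) top-left  bias=+0
  edge (14, 0)→(15, 18): d=(1,18) right/bottom  bias=-1
    (5,0)@(11, 1): e=[0,0,55] → X  [on edge]
    (6,0)@(13, 1): e=[34,2,19] → X
    (7,0)@(15, 1): e=[68,4,-17] → .
    (2,1)@(5, 3): e=[-110,0,165] → .  [on edge]
    (5,1)@(11, 3): e=[-8,6,57] → .
    (6,1)@(13, 3): e=[26,8,21] → X
    (7,1)@(15, 3): e=[60,10,-15] → .
    (6,2)@(13, 5): e=[18,14,23] → X
    (7,2)@(15, 5): e=[52,16,-13] → .
    (6,3)@(13, 7): e=[10,20,25] → X
    (7,3)@(15, 7): e=[44,22,-11] → .
    (6,4)@(13, 9): e=[2,26,27] → X
  covered (6 px):
    . . . . . X X .
    . . . . . . X .
    . . . . . . X .
    . . . . . . X .
    . . . . . . X .
    . . . . . . . .
    . . . . . . . .
    . . . . . . . .
    . . . . . . . .
    . . . . . . . .
T1:
  2·area = 16
  edge (2, 12)→(0, 12): d=(-2,0) right/bottom  bias=-1
  edge (0, 12)→(2, 4): d=(2,-8) top-left  bias=+0
  edge (2, 4)→(2, 12): d=(0,8) right/bottom  bias=-1
    (0,4)@(1, 9): e=[6,2,8] → X
    (1,4)@(3, 9): e=[6,18,-8] → .
    (0,5)@(1, 11): e=[2,6,8] → X
    (1,5)@(3, 11): e=[2,22,-8] → .
    (0,6)@(1, 13): e=[-2,10,8] → .
  covered (2 px):
    . . . . . . . .
    . . . . . . . .
    . . . . . . . .
    . . . . . . . .
    X . . . . . . .
    X . . . . . . .
    . . . . . . . .
    . . . . . . . .
    . . . . . . . .
    . . . . . . . .
T2:
  2·area = 24
  edge (2, 17)→(8, 10): d=(6,-7) top-left  bias=+0
  edge (8, 10)→(14, 7): d=(6,-3) top-left  bias=+0
  edge (14, 7)→(2, 17): d=(-12,10) right/bottom  bias=-1
    (5,4)@(11, 9): e=[15,3,6] → X
    (6,4)@(13, 9): e=[29,9,-14] → .
    (4,5)@(9, 11): e=[13,9,2] → X
    (5,5)@(11, 11): e=[27,15,-18] → .
    (4,6)@(9, 13): e=[25,21,-22] → .
  covered (2 px):
    . . . . . . . .
    . . . . . . . .
    . . . . . . . .
    . . . . . . . .
    . . . . . X . .
    . . . . X . . .
    . . . . . . . .
    . . . . . . . .
    . . . . . . . .
    . . . . . . . .
T3:
  2·area = 40
  edge (2, 10)→(6, 0): d=(4,-10) top-left  bias=+0
  edge (6, 0)→(10, 0): d=(4,0) top-left  bias=+0
  edge (10, 0)→(2, 10): d=(-8,10) right/bottom  bias=-1
    (3,0)@(7, 1): e=[14,4,22] → X
    (4,0)@(9, 1): e=[34,4,2] → X
    (5,0)@(11, 1): e=[54,4,-18] → .
    (2,1)@(5, 3): e=[2,12,26] → X
    (4,1)@(9, 3): e=[42,12,-14] → .
    (2,2)@(5, 5): e=[10,20,10] → X
    (3,2)@(7, 5): e=[30,20,-10] → .
    (2,3)@(5, 7): e=[18,28,-6] → .
  covered (5 px):
    . . . X X . . .
    . . X X . . . .
    . . X . . . . .
    . . . . . . . .
    . . . . . . . .
    . . . . . . . .
    . . . . . . . .
    . . . . . . . .
    . . . . . . . .
    . . . . . . . .
T4:
  2·area = 5
  edge (10, 12)→(10, 11): d=(0,-1) top-left  bias=+0
  edge (10, 11)→(15, 18): d=(5,7) right/bottom  bias=-1
  edge (15, 18)→(10, 12): d=(-5,-6) top-left  bias=+0
    (5,6)@(11, 13): e=[1,3,1] → X
    (6,6)@(13, 13): e=[3,-11,13] → .
    (5,7)@(11, 15): e=[1,13,-9] → .
  covered (1 px):
    . . . . . . . .
    . . . . . . . .
    . . . . . . . .
    . . . . . . . .
    . . . . . . . .
    . . . . . . . .
    . . . . . X . .
    . . . . . . . .
    . . . . . . . .
    . . . . . . . .

Z-buffer (winner per pixel, '.' = empty):
  . . . 3 3 0 0 .
  . . 3 3 . . 0 .
  . . 3 . . . 0 .
  . . . . . . 0 .
  1 . . . . 2 0 .
  1 . . . 2 . . .
  . . . . . 4 . .
  . . . . . . . .
  . . . . . . . .
  . . . . . . . .

Result: 3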